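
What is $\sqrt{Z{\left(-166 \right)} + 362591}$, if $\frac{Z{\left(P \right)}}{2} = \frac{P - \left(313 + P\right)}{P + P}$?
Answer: $\frac{\sqrt{9991609554}}{166} \approx 602.16$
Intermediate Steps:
$Z{\left(P \right)} = - \frac{313}{P}$ ($Z{\left(P \right)} = 2 \frac{P - \left(313 + P\right)}{P + P} = 2 \left(- \frac{313}{2 P}\right) = - \frac{313}{P}$)
$\sqrt{Z{\left(-166 \right)} + 362591} = \sqrt{- \frac{313}{-166} + 362591} = \sqrt{\left(-313\right) \left(- \frac{1}{166}\right) + 362591} = \sqrt{\frac{313}{166} + 362591} = \sqrt{\frac{60190419}{166}} = \frac{\sqrt{9991609554}}{166}$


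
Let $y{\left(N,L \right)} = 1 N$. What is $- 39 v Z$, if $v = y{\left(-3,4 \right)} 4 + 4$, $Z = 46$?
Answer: $14352$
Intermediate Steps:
$y{\left(N,L \right)} = N$
$v = -8$ ($v = \left(-3\right) 4 + 4 = -12 + 4 = -8$)
$- 39 v Z = \left(-39\right) \left(-8\right) 46 = 312 \cdot 46 = 14352$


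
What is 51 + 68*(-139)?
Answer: -9401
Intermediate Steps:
51 + 68*(-139) = 51 - 9452 = -9401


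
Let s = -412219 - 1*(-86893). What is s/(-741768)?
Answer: 54221/123628 ≈ 0.43858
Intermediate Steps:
s = -325326 (s = -412219 + 86893 = -325326)
s/(-741768) = -325326/(-741768) = -325326*(-1/741768) = 54221/123628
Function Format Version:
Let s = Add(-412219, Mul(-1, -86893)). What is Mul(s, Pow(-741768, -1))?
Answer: Rational(54221, 123628) ≈ 0.43858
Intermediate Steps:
s = -325326 (s = Add(-412219, 86893) = -325326)
Mul(s, Pow(-741768, -1)) = Mul(-325326, Pow(-741768, -1)) = Mul(-325326, Rational(-1, 741768)) = Rational(54221, 123628)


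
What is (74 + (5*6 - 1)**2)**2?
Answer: 837225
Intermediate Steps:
(74 + (5*6 - 1)**2)**2 = (74 + (30 - 1)**2)**2 = (74 + 29**2)**2 = (74 + 841)**2 = 915**2 = 837225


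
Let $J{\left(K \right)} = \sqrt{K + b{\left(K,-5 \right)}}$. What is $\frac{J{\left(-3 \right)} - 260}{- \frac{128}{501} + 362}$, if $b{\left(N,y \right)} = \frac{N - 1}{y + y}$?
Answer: $- \frac{65130}{90617} + \frac{501 i \sqrt{65}}{906170} \approx -0.71874 + 0.0044574 i$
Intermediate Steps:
$b{\left(N,y \right)} = \frac{-1 + N}{2 y}$
$J{\left(K \right)} = \sqrt{\frac{1}{10} + \frac{9 K}{10}}$ ($J{\left(K \right)} = \sqrt{K + \frac{-1 + K}{2 \left(-5\right)}} = \sqrt{K + \frac{1}{2} \left(- \frac{1}{5}\right) \left(-1 + K\right)} = \sqrt{K - \left(- \frac{1}{10} + \frac{K}{10}\right)} = \sqrt{\frac{1}{10} + \frac{9 K}{10}}$)
$\frac{J{\left(-3 \right)} - 260}{- \frac{128}{501} + 362} = \frac{\frac{\sqrt{10 + 90 \left(-3\right)}}{10} - 260}{- \frac{128}{501} + 362} = \frac{\frac{\sqrt{10 - 270}}{10} - 260}{\left(-128\right) \frac{1}{501} + 362} = \frac{\frac{\sqrt{-260}}{10} - 260}{- \frac{128}{501} + 362} = \frac{\frac{2 i \sqrt{65}}{10} - 260}{\frac{181234}{501}} = \left(\frac{i \sqrt{65}}{5} - 260\right) \frac{501}{181234} = \left(-260 + \frac{i \sqrt{65}}{5}\right) \frac{501}{181234} = - \frac{65130}{90617} + \frac{501 i \sqrt{65}}{906170}$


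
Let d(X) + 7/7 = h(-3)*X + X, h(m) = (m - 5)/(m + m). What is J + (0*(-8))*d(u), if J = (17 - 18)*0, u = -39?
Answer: 0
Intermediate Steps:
h(m) = (-5 + m)/(2*m) (h(m) = (-5 + m)/((2*m)) = (-5 + m)*(1/(2*m)) = (-5 + m)/(2*m))
d(X) = -1 + 7*X/3 (d(X) = -1 + (((½)*(-5 - 3)/(-3))*X + X) = -1 + (((½)*(-⅓)*(-8))*X + X) = -1 + (4*X/3 + X) = -1 + 7*X/3)
J = 0 (J = -1*0 = 0)
J + (0*(-8))*d(u) = 0 + (0*(-8))*(-1 + (7/3)*(-39)) = 0 + 0*(-1 - 91) = 0 + 0*(-92) = 0 + 0 = 0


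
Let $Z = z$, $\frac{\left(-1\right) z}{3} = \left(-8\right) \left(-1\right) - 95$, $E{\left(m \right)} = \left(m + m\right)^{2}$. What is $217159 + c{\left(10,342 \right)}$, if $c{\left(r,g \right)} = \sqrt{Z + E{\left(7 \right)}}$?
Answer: $217159 + \sqrt{457} \approx 2.1718 \cdot 10^{5}$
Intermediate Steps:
$E{\left(m \right)} = 4 m^{2}$ ($E{\left(m \right)} = \left(2 m\right)^{2} = 4 m^{2}$)
$z = 261$ ($z = - 3 \left(\left(-8\right) \left(-1\right) - 95\right) = - 3 \left(8 - 95\right) = \left(-3\right) \left(-87\right) = 261$)
$Z = 261$
$c{\left(r,g \right)} = \sqrt{457}$ ($c{\left(r,g \right)} = \sqrt{261 + 4 \cdot 7^{2}} = \sqrt{261 + 4 \cdot 49} = \sqrt{261 + 196} = \sqrt{457}$)
$217159 + c{\left(10,342 \right)} = 217159 + \sqrt{457}$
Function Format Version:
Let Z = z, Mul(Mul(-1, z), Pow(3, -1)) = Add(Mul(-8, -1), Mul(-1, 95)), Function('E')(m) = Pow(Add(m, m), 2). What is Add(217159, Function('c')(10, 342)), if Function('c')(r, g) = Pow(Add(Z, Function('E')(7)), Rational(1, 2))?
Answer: Add(217159, Pow(457, Rational(1, 2))) ≈ 2.1718e+5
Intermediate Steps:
Function('E')(m) = Mul(4, Pow(m, 2)) (Function('E')(m) = Pow(Mul(2, m), 2) = Mul(4, Pow(m, 2)))
z = 261 (z = Mul(-3, Add(Mul(-8, -1), Mul(-1, 95))) = Mul(-3, Add(8, -95)) = Mul(-3, -87) = 261)
Z = 261
Function('c')(r, g) = Pow(457, Rational(1, 2)) (Function('c')(r, g) = Pow(Add(261, Mul(4, Pow(7, 2))), Rational(1, 2)) = Pow(Add(261, Mul(4, 49)), Rational(1, 2)) = Pow(Add(261, 196), Rational(1, 2)) = Pow(457, Rational(1, 2)))
Add(217159, Function('c')(10, 342)) = Add(217159, Pow(457, Rational(1, 2)))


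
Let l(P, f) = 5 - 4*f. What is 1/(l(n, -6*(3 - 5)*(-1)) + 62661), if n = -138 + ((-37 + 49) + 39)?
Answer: 1/62714 ≈ 1.5945e-5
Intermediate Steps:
n = -87 (n = -138 + (12 + 39) = -138 + 51 = -87)
1/(l(n, -6*(3 - 5)*(-1)) + 62661) = 1/((5 - 4*(-6*(3 - 5))*(-1)) + 62661) = 1/((5 - 4*(-6*(-2))*(-1)) + 62661) = 1/((5 - 48*(-1)) + 62661) = 1/((5 - 4*(-12)) + 62661) = 1/((5 + 48) + 62661) = 1/(53 + 62661) = 1/62714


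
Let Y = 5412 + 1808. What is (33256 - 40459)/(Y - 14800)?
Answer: 7203/7580 ≈ 0.95026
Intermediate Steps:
Y = 7220
(33256 - 40459)/(Y - 14800) = (33256 - 40459)/(7220 - 14800) = -7203/(-7580) = -7203*(-1/7580) = 7203/7580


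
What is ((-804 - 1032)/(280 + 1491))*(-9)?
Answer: 16524/1771 ≈ 9.3303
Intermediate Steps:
((-804 - 1032)/(280 + 1491))*(-9) = -1836/1771*(-9) = 16524/1771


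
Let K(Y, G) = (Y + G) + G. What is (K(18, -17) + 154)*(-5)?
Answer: -690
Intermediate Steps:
K(Y, G) = Y + 2*G (K(Y, G) = (G + Y) + G = Y + 2*G)
(K(18, -17) + 154)*(-5) = ((18 + 2*(-17)) + 154)*(-5) = ((18 - 34) + 154)*(-5) = (-16 + 154)*(-5) = 138*(-5) = -690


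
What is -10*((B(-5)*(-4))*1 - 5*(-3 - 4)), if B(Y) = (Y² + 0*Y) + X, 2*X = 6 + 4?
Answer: 850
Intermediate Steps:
X = 5 (X = (6 + 4)/2 = (½)*10 = 5)
B(Y) = 5 + Y² (B(Y) = (Y² + 0*Y) + 5 = (Y² + 0) + 5 = Y² + 5 = 5 + Y²)
-10*((B(-5)*(-4))*1 - 5*(-3 - 4)) = -10*(((5 + (-5)²)*(-4))*1 - 5*(-3 - 4)) = -10*(((5 + 25)*(-4))*1 - 5*(-7)) = -10*((30*(-4))*1 + 35) = -10*(-120*1 + 35) = -10*(-120 + 35) = -10*(-85) = 850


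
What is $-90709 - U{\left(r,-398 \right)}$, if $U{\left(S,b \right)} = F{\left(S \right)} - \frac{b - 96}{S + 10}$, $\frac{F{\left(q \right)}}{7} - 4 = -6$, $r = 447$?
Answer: $- \frac{41448109}{457} \approx -90696.0$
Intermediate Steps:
$F{\left(q \right)} = -14$ ($F{\left(q \right)} = 28 + 7 \left(-6\right) = 28 - 42 = -14$)
$U{\left(S,b \right)} = -14 - \frac{-96 + b}{10 + S}$ ($U{\left(S,b \right)} = -14 - \frac{b - 96}{S + 10} = -14 - \frac{-96 + b}{10 + S}$)
$-90709 - U{\left(r,-398 \right)} = -90709 - \frac{-44 - -398 - 6258}{10 + 447} = -90709 - \frac{-44 + 398 - 6258}{457} = -90709 - \frac{1}{457} \left(-5904\right) = -90709 - - \frac{5904}{457} = -90709 + \frac{5904}{457} = - \frac{41448109}{457}$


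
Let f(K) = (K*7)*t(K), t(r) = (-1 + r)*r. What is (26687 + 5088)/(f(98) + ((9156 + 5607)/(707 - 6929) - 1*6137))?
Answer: 2636054/540482461 ≈ 0.0048772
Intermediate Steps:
t(r) = r*(-1 + r)
f(K) = 7*K²*(-1 + K) (f(K) = (K*7)*(K*(-1 + K)) = (7*K)*(K*(-1 + K)) = 7*K²*(-1 + K))
(26687 + 5088)/(f(98) + ((9156 + 5607)/(707 - 6929) - 1*6137)) = (26687 + 5088)/(7*98²*(-1 + 98) + ((9156 + 5607)/(707 - 6929) - 1*6137)) = 31775/(7*9604*97 + (14763/(-6222) - 6137)) = 31775/(6521116 + (14763*(-1/6222) - 6137)) = 31775/(6521116 + (-4921/2074 - 6137)) = 31775/(6521116 - 12733059/2074) = 31775/(13512061525/2074) = 31775*(2074/13512061525) = 2636054/540482461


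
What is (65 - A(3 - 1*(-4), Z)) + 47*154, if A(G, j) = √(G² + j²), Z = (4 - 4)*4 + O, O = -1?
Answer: 7303 - 5*√2 ≈ 7295.9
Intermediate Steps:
Z = -1 (Z = (4 - 4)*4 - 1 = 0*4 - 1 = 0 - 1 = -1)
(65 - A(3 - 1*(-4), Z)) + 47*154 = (65 - √((3 - 1*(-4))² + (-1)²)) + 47*154 = (65 - √((3 + 4)² + 1)) + 7238 = (65 - √(7² + 1)) + 7238 = (65 - √(49 + 1)) + 7238 = (65 - √50) + 7238 = (65 - 5*√2) + 7238 = 7303 - 5*√2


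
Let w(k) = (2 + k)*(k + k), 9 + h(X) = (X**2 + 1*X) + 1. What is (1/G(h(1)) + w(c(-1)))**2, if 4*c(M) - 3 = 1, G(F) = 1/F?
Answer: 0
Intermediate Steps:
h(X) = -8 + X + X**2 (h(X) = -9 + ((X**2 + 1*X) + 1) = -9 + ((X**2 + X) + 1) = -9 + ((X + X**2) + 1) = -9 + (1 + X + X**2) = -8 + X + X**2)
c(M) = 1 (c(M) = 3/4 + (1/4)*1 = 3/4 + 1/4 = 1)
w(k) = 2*k*(2 + k) (w(k) = (2 + k)*(2*k) = 2*k*(2 + k))
(1/G(h(1)) + w(c(-1)))**2 = (1/(1/(-8 + 1 + 1**2)) + 2*1*(2 + 1))**2 = (1/(1/(-8 + 1 + 1)) + 2*1*3)**2 = (1/(1/(-6)) + 6)**2 = (1/(-1/6) + 6)**2 = (-6 + 6)**2 = 0**2 = 0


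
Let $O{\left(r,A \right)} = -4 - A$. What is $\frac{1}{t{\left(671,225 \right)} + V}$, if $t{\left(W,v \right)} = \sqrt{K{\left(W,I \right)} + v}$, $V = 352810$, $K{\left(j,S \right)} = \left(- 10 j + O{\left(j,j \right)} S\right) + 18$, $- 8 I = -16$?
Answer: $\frac{352810}{124474903917} - \frac{i \sqrt{7817}}{124474903917} \approx 2.8344 \cdot 10^{-6} - 7.1029 \cdot 10^{-10} i$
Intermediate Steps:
$I = 2$ ($I = \left(- \frac{1}{8}\right) \left(-16\right) = 2$)
$K{\left(j,S \right)} = 18 - 10 j + S \left(-4 - j\right)$ ($K{\left(j,S \right)} = \left(- 10 j + \left(-4 - j\right) S\right) + 18 = \left(- 10 j + S \left(-4 - j\right)\right) + 18 = 18 - 10 j + S \left(-4 - j\right)$)
$t{\left(W,v \right)} = \sqrt{10 + v - 12 W}$ ($t{\left(W,v \right)} = \sqrt{\left(18 - 10 W - 2 \left(4 + W\right)\right) + v} = \sqrt{\left(18 - 10 W - \left(8 + 2 W\right)\right) + v} = \sqrt{\left(10 - 12 W\right) + v} = \sqrt{10 + v - 12 W}$)
$\frac{1}{t{\left(671,225 \right)} + V} = \frac{1}{\sqrt{10 + 225 - 8052} + 352810} = \frac{1}{\sqrt{-7817} + 352810} = \frac{1}{i \sqrt{7817} + 352810} = \frac{1}{352810 + i \sqrt{7817}}$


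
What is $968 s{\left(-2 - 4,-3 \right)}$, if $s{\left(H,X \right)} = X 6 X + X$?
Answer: $49368$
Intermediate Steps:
$s{\left(H,X \right)} = X + 6 X^{2}$ ($s{\left(H,X \right)} = 6 X X + X = 6 X^{2} + X = X + 6 X^{2}$)
$968 s{\left(-2 - 4,-3 \right)} = 968 \left(- 3 \left(1 + 6 \left(-3\right)\right)\right) = 968 \left(- 3 \left(1 - 18\right)\right) = 968 \left(\left(-3\right) \left(-17\right)\right) = 968 \cdot 51 = 49368$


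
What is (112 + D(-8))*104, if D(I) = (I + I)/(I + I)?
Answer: 11752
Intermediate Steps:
D(I) = 1 (D(I) = (2*I)/((2*I)) = (2*I)*(1/(2*I)) = 1)
(112 + D(-8))*104 = (112 + 1)*104 = 113*104 = 11752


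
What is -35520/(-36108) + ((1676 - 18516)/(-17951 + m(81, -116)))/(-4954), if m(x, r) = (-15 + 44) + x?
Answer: 43594482980/44324733471 ≈ 0.98353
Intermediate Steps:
m(x, r) = 29 + x
-35520/(-36108) + ((1676 - 18516)/(-17951 + m(81, -116)))/(-4954) = -35520/(-36108) + ((1676 - 18516)/(-17951 + (29 + 81)))/(-4954) = -35520*(-1/36108) - 16840/(-17951 + 110)*(-1/4954) = 2960/3009 - 16840/(-17841)*(-1/4954) = 2960/3009 - 16840*(-1/17841)*(-1/4954) = 2960/3009 + (16840/17841)*(-1/4954) = 2960/3009 - 8420/44192157 = 43594482980/44324733471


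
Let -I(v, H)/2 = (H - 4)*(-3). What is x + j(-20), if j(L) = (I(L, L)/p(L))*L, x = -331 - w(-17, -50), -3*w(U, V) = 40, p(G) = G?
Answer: -1385/3 ≈ -461.67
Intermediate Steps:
I(v, H) = -24 + 6*H (I(v, H) = -2*(H - 4)*(-3) = -2*(-4 + H)*(-3) = -2*(12 - 3*H) = -24 + 6*H)
w(U, V) = -40/3 (w(U, V) = -⅓*40 = -40/3)
x = -953/3 (x = -331 - 1*(-40/3) = -331 + 40/3 = -953/3 ≈ -317.67)
j(L) = -24 + 6*L (j(L) = ((-24 + 6*L)/L)*L = -24 + 6*L)
x + j(-20) = -953/3 + (-24 + 6*(-20)) = -953/3 + (-24 - 120) = -953/3 - 144 = -1385/3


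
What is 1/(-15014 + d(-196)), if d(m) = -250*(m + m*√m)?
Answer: 16993/235875524098 - 171500*I/117937762049 ≈ 7.2042e-8 - 1.4542e-6*I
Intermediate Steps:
d(m) = -250*m - 250*m^(3/2) (d(m) = -250*(m + m^(3/2)) = -250*m - 250*m^(3/2))
1/(-15014 + d(-196)) = 1/(-15014 + (-250*(-196) - (-686000)*I)) = 1/(-15014 + (49000 - (-686000)*I)) = 1/(-15014 + (49000 + 686000*I)) = 1/(33986 + 686000*I) = (33986 - 686000*I)/471751048196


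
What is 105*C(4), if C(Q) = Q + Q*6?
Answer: 2940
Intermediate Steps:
C(Q) = 7*Q (C(Q) = Q + 6*Q = 7*Q)
105*C(4) = 105*(7*4) = 105*28 = 2940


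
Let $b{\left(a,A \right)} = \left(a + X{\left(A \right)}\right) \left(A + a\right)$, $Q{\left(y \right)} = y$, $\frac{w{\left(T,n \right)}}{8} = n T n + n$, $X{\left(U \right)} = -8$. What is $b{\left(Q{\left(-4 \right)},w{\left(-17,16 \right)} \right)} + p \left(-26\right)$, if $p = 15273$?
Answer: $19206$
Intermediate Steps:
$w{\left(T,n \right)} = 8 n + 8 T n^{2}$ ($w{\left(T,n \right)} = 8 \left(n T n + n\right) = 8 \left(T n n + n\right) = 8 \left(T n^{2} + n\right) = 8 \left(n + T n^{2}\right) = 8 n + 8 T n^{2}$)
$b{\left(a,A \right)} = \left(-8 + a\right) \left(A + a\right)$ ($b{\left(a,A \right)} = \left(a - 8\right) \left(A + a\right) = \left(-8 + a\right) \left(A + a\right)$)
$b{\left(Q{\left(-4 \right)},w{\left(-17,16 \right)} \right)} + p \left(-26\right) = \left(\left(-4\right)^{2} - 8 \cdot 8 \cdot 16 \left(1 - 272\right) - -32 + 8 \cdot 16 \left(1 - 272\right) \left(-4\right)\right) + 15273 \left(-26\right) = \left(16 - 8 \cdot 8 \cdot 16 \left(1 - 272\right) + 32 + 8 \cdot 16 \left(1 - 272\right) \left(-4\right)\right) - 397098 = \left(16 - 8 \cdot 8 \cdot 16 \left(-271\right) + 32 + 8 \cdot 16 \left(-271\right) \left(-4\right)\right) - 397098 = \left(16 - -277504 + 32 - -138752\right) - 397098 = \left(16 + 277504 + 32 + 138752\right) - 397098 = 416304 - 397098 = 19206$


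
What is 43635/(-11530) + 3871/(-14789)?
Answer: -137990129/34103434 ≈ -4.0462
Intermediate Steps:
43635/(-11530) + 3871/(-14789) = 43635*(-1/11530) + 3871*(-1/14789) = -8727/2306 - 3871/14789 = -137990129/34103434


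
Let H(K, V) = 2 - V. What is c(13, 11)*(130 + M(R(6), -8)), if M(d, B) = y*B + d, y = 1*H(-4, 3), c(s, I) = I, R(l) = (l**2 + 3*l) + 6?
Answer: 2178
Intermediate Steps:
R(l) = 6 + l**2 + 3*l
y = -1 (y = 1*(2 - 1*3) = 1*(2 - 3) = 1*(-1) = -1)
M(d, B) = d - B (M(d, B) = -B + d = d - B)
c(13, 11)*(130 + M(R(6), -8)) = 11*(130 + ((6 + 6**2 + 3*6) - 1*(-8))) = 11*(130 + ((6 + 36 + 18) + 8)) = 11*(130 + (60 + 8)) = 11*(130 + 68) = 11*198 = 2178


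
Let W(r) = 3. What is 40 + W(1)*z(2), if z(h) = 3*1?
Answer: 49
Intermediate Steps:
z(h) = 3
40 + W(1)*z(2) = 40 + 3*3 = 40 + 9 = 49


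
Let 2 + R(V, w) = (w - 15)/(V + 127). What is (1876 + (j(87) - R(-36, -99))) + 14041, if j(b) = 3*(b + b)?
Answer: 1496245/91 ≈ 16442.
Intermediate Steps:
j(b) = 6*b (j(b) = 3*(2*b) = 6*b)
R(V, w) = -2 + (-15 + w)/(127 + V) (R(V, w) = -2 + (w - 15)/(V + 127) = -2 + (-15 + w)/(127 + V))
(1876 + (j(87) - R(-36, -99))) + 14041 = (1876 + (6*87 - (-269 - 99 - 2*(-36))/(127 - 36))) + 14041 = (1876 + (522 - (-269 - 99 + 72)/91)) + 14041 = (1876 + (522 - (-296)/91)) + 14041 = (1876 + (522 - 1*(-296/91))) + 14041 = (1876 + (522 + 296/91)) + 14041 = (1876 + 47798/91) + 14041 = 218514/91 + 14041 = 1496245/91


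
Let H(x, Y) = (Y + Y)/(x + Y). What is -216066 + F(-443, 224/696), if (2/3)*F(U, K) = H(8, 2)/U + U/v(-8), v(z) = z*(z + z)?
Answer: -122521009143/567040 ≈ -2.1607e+5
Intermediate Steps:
H(x, Y) = 2*Y/(Y + x) (H(x, Y) = (2*Y)/(Y + x) = 2*Y/(Y + x))
v(z) = 2*z² (v(z) = z*(2*z) = 2*z²)
F(U, K) = 3/(5*U) + 3*U/256 (F(U, K) = 3*((2*2/(2 + 8))/U + U/((2*(-8)²)))/2 = 3*((2*2/10)/U + U/((2*64)))/2 = 3*((2*2*(⅒))/U + U/128)/2 = 3*(2/(5*U) + U*(1/128))/2 = 3*(2/(5*U) + U/128)/2 = 3*(U/128 + 2/(5*U))/2 = 3/(5*U) + 3*U/256)
-216066 + F(-443, 224/696) = -216066 + (3/1280)*(256 + 5*(-443)²)/(-443) = -216066 + (3/1280)*(-1/443)*(256 + 5*196249) = -216066 + (3/1280)*(-1/443)*(256 + 981245) = -216066 + (3/1280)*(-1/443)*981501 = -216066 - 2944503/567040 = -122521009143/567040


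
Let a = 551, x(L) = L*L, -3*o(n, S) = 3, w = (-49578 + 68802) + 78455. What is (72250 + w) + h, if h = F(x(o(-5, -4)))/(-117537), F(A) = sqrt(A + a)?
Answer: 169929 - 2*sqrt(138)/117537 ≈ 1.6993e+5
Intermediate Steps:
w = 97679 (w = 19224 + 78455 = 97679)
o(n, S) = -1 (o(n, S) = -1/3*3 = -1)
x(L) = L**2
F(A) = sqrt(551 + A) (F(A) = sqrt(A + 551) = sqrt(551 + A))
h = -2*sqrt(138)/117537 (h = sqrt(551 + (-1)**2)/(-117537) = sqrt(551 + 1)*(-1/117537) = sqrt(552)*(-1/117537) = (2*sqrt(138))*(-1/117537) = -2*sqrt(138)/117537 ≈ -0.00019989)
(72250 + w) + h = (72250 + 97679) - 2*sqrt(138)/117537 = 169929 - 2*sqrt(138)/117537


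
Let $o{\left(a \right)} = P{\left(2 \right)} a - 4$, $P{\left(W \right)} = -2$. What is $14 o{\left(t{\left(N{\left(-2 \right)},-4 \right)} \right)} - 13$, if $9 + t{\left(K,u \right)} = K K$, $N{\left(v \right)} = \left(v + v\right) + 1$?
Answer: $-69$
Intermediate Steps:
$N{\left(v \right)} = 1 + 2 v$ ($N{\left(v \right)} = 2 v + 1 = 1 + 2 v$)
$t{\left(K,u \right)} = -9 + K^{2}$ ($t{\left(K,u \right)} = -9 + K K = -9 + K^{2}$)
$o{\left(a \right)} = -4 - 2 a$ ($o{\left(a \right)} = - 2 a - 4 = -4 - 2 a$)
$14 o{\left(t{\left(N{\left(-2 \right)},-4 \right)} \right)} - 13 = 14 \left(-4 - 2 \left(-9 + \left(1 + 2 \left(-2\right)\right)^{2}\right)\right) - 13 = 14 \left(-4 - 2 \left(-9 + \left(1 - 4\right)^{2}\right)\right) - 13 = 14 \left(-4 - 2 \left(-9 + \left(-3\right)^{2}\right)\right) - 13 = 14 \left(-4 - 2 \left(-9 + 9\right)\right) - 13 = 14 \left(-4 - 0\right) - 13 = 14 \left(-4 + 0\right) - 13 = 14 \left(-4\right) - 13 = -56 - 13 = -69$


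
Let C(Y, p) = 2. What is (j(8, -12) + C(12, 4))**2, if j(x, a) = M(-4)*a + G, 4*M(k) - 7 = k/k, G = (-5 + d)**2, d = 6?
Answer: 441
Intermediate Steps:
G = 1 (G = (-5 + 6)**2 = 1**2 = 1)
M(k) = 2 (M(k) = 7/4 + (k/k)/4 = 7/4 + (1/4)*1 = 7/4 + 1/4 = 2)
j(x, a) = 1 + 2*a (j(x, a) = 2*a + 1 = 1 + 2*a)
(j(8, -12) + C(12, 4))**2 = ((1 + 2*(-12)) + 2)**2 = ((1 - 24) + 2)**2 = (-23 + 2)**2 = (-21)**2 = 441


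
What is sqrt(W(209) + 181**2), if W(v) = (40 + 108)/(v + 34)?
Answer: sqrt(23883213)/27 ≈ 181.00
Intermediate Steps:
W(v) = 148/(34 + v)
sqrt(W(209) + 181**2) = sqrt(148/(34 + 209) + 181**2) = sqrt(148/243 + 32761) = sqrt(7961071/243) = sqrt(23883213)/27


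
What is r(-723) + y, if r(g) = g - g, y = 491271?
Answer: 491271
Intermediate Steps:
r(g) = 0
r(-723) + y = 0 + 491271 = 491271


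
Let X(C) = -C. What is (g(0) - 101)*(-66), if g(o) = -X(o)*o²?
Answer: 6666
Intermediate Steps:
g(o) = o³ (g(o) = -(-o)*o² = -(-1)*o³ = o³)
(g(0) - 101)*(-66) = (0³ - 101)*(-66) = (0 - 101)*(-66) = -101*(-66) = 6666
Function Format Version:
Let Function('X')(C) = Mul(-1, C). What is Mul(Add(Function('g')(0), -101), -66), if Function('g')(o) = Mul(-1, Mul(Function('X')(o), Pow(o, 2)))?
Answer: 6666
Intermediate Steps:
Function('g')(o) = Pow(o, 3) (Function('g')(o) = Mul(-1, Mul(Mul(-1, o), Pow(o, 2))) = Mul(-1, Mul(-1, Pow(o, 3))) = Pow(o, 3))
Mul(Add(Function('g')(0), -101), -66) = Mul(Add(Pow(0, 3), -101), -66) = Mul(Add(0, -101), -66) = Mul(-101, -66) = 6666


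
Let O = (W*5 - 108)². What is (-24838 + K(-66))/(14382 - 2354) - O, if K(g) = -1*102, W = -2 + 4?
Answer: -28885463/3007 ≈ -9606.1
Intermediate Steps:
W = 2
K(g) = -102
O = 9604 (O = (2*5 - 108)² = (10 - 108)² = (-98)² = 9604)
(-24838 + K(-66))/(14382 - 2354) - O = (-24838 - 102)/(14382 - 2354) - 1*9604 = -24940/12028 - 9604 = -24940*1/12028 - 9604 = -6235/3007 - 9604 = -28885463/3007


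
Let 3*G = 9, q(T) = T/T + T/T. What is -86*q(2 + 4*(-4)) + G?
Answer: -169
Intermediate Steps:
q(T) = 2 (q(T) = 1 + 1 = 2)
G = 3 (G = (⅓)*9 = 3)
-86*q(2 + 4*(-4)) + G = -86*2 + 3 = -172 + 3 = -169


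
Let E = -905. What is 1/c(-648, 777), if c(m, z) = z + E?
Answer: -1/128 ≈ -0.0078125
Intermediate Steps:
c(m, z) = -905 + z (c(m, z) = z - 905 = -905 + z)
1/c(-648, 777) = 1/(-905 + 777) = 1/(-128) = -1/128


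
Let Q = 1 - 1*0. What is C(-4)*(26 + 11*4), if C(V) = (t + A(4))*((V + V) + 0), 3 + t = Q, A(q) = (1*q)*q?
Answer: -7840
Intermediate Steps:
A(q) = q**2 (A(q) = q*q = q**2)
Q = 1 (Q = 1 + 0 = 1)
t = -2 (t = -3 + 1 = -2)
C(V) = 28*V (C(V) = (-2 + 4**2)*((V + V) + 0) = (-2 + 16)*(2*V + 0) = 14*(2*V) = 28*V)
C(-4)*(26 + 11*4) = (28*(-4))*(26 + 11*4) = -112*(26 + 44) = -112*70 = -7840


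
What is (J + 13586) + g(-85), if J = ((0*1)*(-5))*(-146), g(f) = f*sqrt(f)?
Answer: 13586 - 85*I*sqrt(85) ≈ 13586.0 - 783.66*I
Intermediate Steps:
g(f) = f**(3/2)
J = 0 (J = (0*(-5))*(-146) = 0*(-146) = 0)
(J + 13586) + g(-85) = (0 + 13586) + (-85)**(3/2) = 13586 - 85*I*sqrt(85)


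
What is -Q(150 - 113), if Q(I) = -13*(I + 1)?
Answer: 494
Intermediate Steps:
Q(I) = -13 - 13*I (Q(I) = -13*(1 + I) = -13 - 13*I)
-Q(150 - 113) = -(-13 - 13*(150 - 113)) = -(-13 - 13*37) = -(-13 - 481) = -1*(-494) = 494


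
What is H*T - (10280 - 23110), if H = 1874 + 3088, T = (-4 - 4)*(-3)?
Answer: 131918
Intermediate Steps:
T = 24 (T = -8*(-3) = 24)
H = 4962
H*T - (10280 - 23110) = 4962*24 - (10280 - 23110) = 119088 - 1*(-12830) = 119088 + 12830 = 131918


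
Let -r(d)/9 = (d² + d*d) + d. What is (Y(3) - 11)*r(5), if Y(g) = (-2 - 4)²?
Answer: -12375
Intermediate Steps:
Y(g) = 36 (Y(g) = (-6)² = 36)
r(d) = -18*d² - 9*d (r(d) = -9*((d² + d*d) + d) = -9*((d² + d²) + d) = -9*(2*d² + d) = -9*(d + 2*d²) = -18*d² - 9*d)
(Y(3) - 11)*r(5) = (36 - 11)*(-9*5*(1 + 2*5)) = 25*(-9*5*(1 + 10)) = 25*(-9*5*11) = 25*(-495) = -12375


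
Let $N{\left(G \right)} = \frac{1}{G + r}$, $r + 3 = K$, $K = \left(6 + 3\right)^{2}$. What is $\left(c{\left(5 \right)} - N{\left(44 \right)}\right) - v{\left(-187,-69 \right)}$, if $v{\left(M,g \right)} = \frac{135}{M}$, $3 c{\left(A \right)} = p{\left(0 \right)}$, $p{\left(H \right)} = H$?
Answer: $\frac{16283}{22814} \approx 0.71373$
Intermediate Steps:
$K = 81$ ($K = 9^{2} = 81$)
$r = 78$ ($r = -3 + 81 = 78$)
$c{\left(A \right)} = 0$ ($c{\left(A \right)} = \frac{1}{3} \cdot 0 = 0$)
$N{\left(G \right)} = \frac{1}{78 + G}$ ($N{\left(G \right)} = \frac{1}{G + 78} = \frac{1}{78 + G}$)
$\left(c{\left(5 \right)} - N{\left(44 \right)}\right) - v{\left(-187,-69 \right)} = \left(0 - \frac{1}{78 + 44}\right) - \frac{135}{-187} = \left(0 - \frac{1}{122}\right) - 135 \left(- \frac{1}{187}\right) = \left(0 - \frac{1}{122}\right) - - \frac{135}{187} = \left(0 - \frac{1}{122}\right) + \frac{135}{187} = - \frac{1}{122} + \frac{135}{187} = \frac{16283}{22814}$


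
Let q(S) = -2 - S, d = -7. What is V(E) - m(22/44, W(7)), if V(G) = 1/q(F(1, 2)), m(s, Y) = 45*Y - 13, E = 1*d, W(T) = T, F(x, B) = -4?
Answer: -603/2 ≈ -301.50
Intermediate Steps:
E = -7 (E = 1*(-7) = -7)
m(s, Y) = -13 + 45*Y
V(G) = ½ (V(G) = 1/(-2 - 1*(-4)) = 1/(-2 + 4) = 1/2 = ½)
V(E) - m(22/44, W(7)) = ½ - (-13 + 45*7) = ½ - (-13 + 315) = ½ - 1*302 = ½ - 302 = -603/2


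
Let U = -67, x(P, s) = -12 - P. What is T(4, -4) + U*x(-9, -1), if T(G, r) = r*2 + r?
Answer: 189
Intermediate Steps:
T(G, r) = 3*r (T(G, r) = 2*r + r = 3*r)
T(4, -4) + U*x(-9, -1) = 3*(-4) - 67*(-12 - 1*(-9)) = -12 - 67*(-12 + 9) = -12 - 67*(-3) = -12 + 201 = 189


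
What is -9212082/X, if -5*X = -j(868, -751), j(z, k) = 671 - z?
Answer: 46060410/197 ≈ 2.3381e+5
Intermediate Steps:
X = -197/5 (X = -(-1)*(671 - 1*868)/5 = -(-1)*(671 - 868)/5 = -(-1)*(-197)/5 = -⅕*197 = -197/5 ≈ -39.400)
-9212082/X = -9212082/(-197/5) = -9212082*(-5/197) = 46060410/197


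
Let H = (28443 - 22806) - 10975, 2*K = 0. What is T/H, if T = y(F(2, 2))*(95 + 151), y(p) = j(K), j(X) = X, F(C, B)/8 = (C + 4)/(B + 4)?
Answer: 0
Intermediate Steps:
K = 0 (K = (½)*0 = 0)
F(C, B) = 8*(4 + C)/(4 + B) (F(C, B) = 8*((C + 4)/(B + 4)) = 8*((4 + C)/(4 + B)) = 8*(4 + C)/(4 + B))
H = -5338 (H = 5637 - 10975 = -5338)
y(p) = 0
T = 0 (T = 0*(95 + 151) = 0*246 = 0)
T/H = 0/(-5338) = 0*(-1/5338) = 0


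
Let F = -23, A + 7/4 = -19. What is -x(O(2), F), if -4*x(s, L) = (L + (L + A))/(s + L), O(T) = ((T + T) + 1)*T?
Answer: 267/208 ≈ 1.2837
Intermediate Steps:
A = -83/4 (A = -7/4 - 19 = -83/4 ≈ -20.750)
O(T) = T*(1 + 2*T) (O(T) = (2*T + 1)*T = (1 + 2*T)*T = T*(1 + 2*T))
x(s, L) = -(-83/4 + 2*L)/(4*(L + s)) (x(s, L) = -(L + (L - 83/4))/(4*(s + L)) = -(L + (-83/4 + L))/(4*(L + s)) = -(-83/4 + 2*L)/(4*(L + s)))
-x(O(2), F) = -(83/16 - 1/2*(-23))/(-23 + 2*(1 + 2*2)) = -(83/16 + 23/2)/(-23 + 2*(1 + 4)) = -267/((-23 + 2*5)*16) = -267/((-23 + 10)*16) = -267/((-13)*16) = -(-1)*267/(13*16) = -1*(-267/208) = 267/208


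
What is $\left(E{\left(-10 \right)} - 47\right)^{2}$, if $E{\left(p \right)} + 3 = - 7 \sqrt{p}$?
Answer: $2010 + 700 i \sqrt{10} \approx 2010.0 + 2213.6 i$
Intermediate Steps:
$E{\left(p \right)} = -3 - 7 \sqrt{p}$
$\left(E{\left(-10 \right)} - 47\right)^{2} = \left(\left(-3 - 7 \sqrt{-10}\right) - 47\right)^{2} = \left(\left(-3 - 7 i \sqrt{10}\right) - 47\right)^{2} = \left(-50 - 7 i \sqrt{10}\right)^{2}$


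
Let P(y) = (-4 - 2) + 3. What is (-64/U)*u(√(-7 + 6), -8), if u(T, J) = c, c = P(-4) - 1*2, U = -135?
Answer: -64/27 ≈ -2.3704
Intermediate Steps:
P(y) = -3 (P(y) = -6 + 3 = -3)
c = -5 (c = -3 - 1*2 = -3 - 2 = -5)
u(T, J) = -5
(-64/U)*u(√(-7 + 6), -8) = -64/(-135)*(-5) = -64*(-1/135)*(-5) = (64/135)*(-5) = -64/27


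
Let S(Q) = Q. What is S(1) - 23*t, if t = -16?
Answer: 369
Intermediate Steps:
S(1) - 23*t = 1 - 23*(-16) = 1 + 368 = 369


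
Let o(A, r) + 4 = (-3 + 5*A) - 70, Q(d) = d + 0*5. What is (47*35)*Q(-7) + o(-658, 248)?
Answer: -14882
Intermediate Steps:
Q(d) = d (Q(d) = d + 0 = d)
o(A, r) = -77 + 5*A (o(A, r) = -4 + ((-3 + 5*A) - 70) = -4 + (-73 + 5*A) = -77 + 5*A)
(47*35)*Q(-7) + o(-658, 248) = (47*35)*(-7) + (-77 + 5*(-658)) = 1645*(-7) + (-77 - 3290) = -11515 - 3367 = -14882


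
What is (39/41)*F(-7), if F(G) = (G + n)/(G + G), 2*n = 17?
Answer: -117/1148 ≈ -0.10192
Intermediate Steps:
n = 17/2 (n = (1/2)*17 = 17/2 ≈ 8.5000)
F(G) = (17/2 + G)/(2*G) (F(G) = (G + 17/2)/(G + G) = (17/2 + G)/((2*G)) = (17/2 + G)*(1/(2*G)) = (17/2 + G)/(2*G))
(39/41)*F(-7) = (39/41)*((1/4)*(17 + 2*(-7))/(-7)) = (39*(1/41))*((1/4)*(-1/7)*(17 - 14)) = 39*((1/4)*(-1/7)*3)/41 = (39/41)*(-3/28) = -117/1148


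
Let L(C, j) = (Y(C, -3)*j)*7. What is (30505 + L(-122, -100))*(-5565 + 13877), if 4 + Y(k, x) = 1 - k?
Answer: -438832040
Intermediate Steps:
Y(k, x) = -3 - k (Y(k, x) = -4 + (1 - k) = -3 - k)
L(C, j) = 7*j*(-3 - C) (L(C, j) = ((-3 - C)*j)*7 = (j*(-3 - C))*7 = 7*j*(-3 - C))
(30505 + L(-122, -100))*(-5565 + 13877) = (30505 - 7*(-100)*(3 - 122))*(-5565 + 13877) = (30505 - 7*(-100)*(-119))*8312 = (30505 - 83300)*8312 = -52795*8312 = -438832040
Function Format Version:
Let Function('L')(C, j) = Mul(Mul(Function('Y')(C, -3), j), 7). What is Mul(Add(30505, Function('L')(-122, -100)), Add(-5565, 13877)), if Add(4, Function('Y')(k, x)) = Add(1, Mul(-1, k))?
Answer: -438832040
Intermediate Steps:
Function('Y')(k, x) = Add(-3, Mul(-1, k)) (Function('Y')(k, x) = Add(-4, Add(1, Mul(-1, k))) = Add(-3, Mul(-1, k)))
Function('L')(C, j) = Mul(7, j, Add(-3, Mul(-1, C))) (Function('L')(C, j) = Mul(Mul(Add(-3, Mul(-1, C)), j), 7) = Mul(Mul(j, Add(-3, Mul(-1, C))), 7) = Mul(7, j, Add(-3, Mul(-1, C))))
Mul(Add(30505, Function('L')(-122, -100)), Add(-5565, 13877)) = Mul(Add(30505, Mul(-7, -100, Add(3, -122))), Add(-5565, 13877)) = Mul(Add(30505, Mul(-7, -100, -119)), 8312) = Mul(Add(30505, -83300), 8312) = Mul(-52795, 8312) = -438832040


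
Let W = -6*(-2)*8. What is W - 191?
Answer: -95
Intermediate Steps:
W = 96 (W = 12*8 = 96)
W - 191 = 96 - 191 = -95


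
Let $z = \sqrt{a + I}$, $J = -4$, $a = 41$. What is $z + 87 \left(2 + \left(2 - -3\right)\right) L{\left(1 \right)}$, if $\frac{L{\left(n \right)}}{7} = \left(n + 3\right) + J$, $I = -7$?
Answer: $\sqrt{34} \approx 5.8309$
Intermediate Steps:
$L{\left(n \right)} = -7 + 7 n$ ($L{\left(n \right)} = 7 \left(\left(n + 3\right) - 4\right) = 7 \left(\left(3 + n\right) - 4\right) = 7 \left(-1 + n\right) = -7 + 7 n$)
$z = \sqrt{34}$ ($z = \sqrt{41 - 7} = \sqrt{34} \approx 5.8309$)
$z + 87 \left(2 + \left(2 - -3\right)\right) L{\left(1 \right)} = \sqrt{34} + 87 \left(2 + \left(2 - -3\right)\right) \left(-7 + 7 \cdot 1\right) = \sqrt{34} + 87 \left(2 + \left(2 + 3\right)\right) \left(-7 + 7\right) = \sqrt{34} + 87 \left(2 + 5\right) 0 = \sqrt{34} + 87 \cdot 7 \cdot 0 = \sqrt{34} + 87 \cdot 0 = \sqrt{34} + 0 = \sqrt{34}$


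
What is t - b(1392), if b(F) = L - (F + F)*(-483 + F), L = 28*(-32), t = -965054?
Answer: 1566498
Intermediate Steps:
L = -896
b(F) = -896 - 2*F*(-483 + F) (b(F) = -896 - (F + F)*(-483 + F) = -896 - 2*F*(-483 + F))
t - b(1392) = -965054 - (-896 - 2*1392² + 966*1392) = -965054 - (-896 - 2*1937664 + 1344672) = -965054 - (-896 - 3875328 + 1344672) = -965054 - 1*(-2531552) = -965054 + 2531552 = 1566498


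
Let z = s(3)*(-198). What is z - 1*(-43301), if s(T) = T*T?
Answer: 41519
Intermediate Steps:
s(T) = T²
z = -1782 (z = 3²*(-198) = 9*(-198) = -1782)
z - 1*(-43301) = -1782 - 1*(-43301) = -1782 + 43301 = 41519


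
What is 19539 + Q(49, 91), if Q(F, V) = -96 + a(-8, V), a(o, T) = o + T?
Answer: 19526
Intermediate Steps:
a(o, T) = T + o
Q(F, V) = -104 + V (Q(F, V) = -96 + (V - 8) = -96 + (-8 + V) = -104 + V)
19539 + Q(49, 91) = 19539 + (-104 + 91) = 19539 - 13 = 19526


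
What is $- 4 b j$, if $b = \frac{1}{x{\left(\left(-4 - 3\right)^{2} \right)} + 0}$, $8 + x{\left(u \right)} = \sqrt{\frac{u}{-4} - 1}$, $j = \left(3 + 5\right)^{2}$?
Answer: $\frac{8192}{309} + \frac{512 i \sqrt{53}}{309} \approx 26.511 + 12.063 i$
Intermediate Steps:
$j = 64$ ($j = 8^{2} = 64$)
$x{\left(u \right)} = -8 + \sqrt{-1 - \frac{u}{4}}$ ($x{\left(u \right)} = -8 + \sqrt{\frac{u}{-4} - 1} = -8 + \sqrt{u \left(- \frac{1}{4}\right) - 1} = -8 + \sqrt{- \frac{u}{4} - 1} = -8 + \sqrt{-1 - \frac{u}{4}}$)
$b = \frac{1}{-8 + \frac{i \sqrt{53}}{2}}$ ($b = \frac{1}{\left(-8 + \frac{\sqrt{-4 - \left(-4 - 3\right)^{2}}}{2}\right) + 0} = \frac{1}{\left(-8 + \frac{\sqrt{-4 - \left(-7\right)^{2}}}{2}\right) + 0} = \frac{1}{\left(-8 + \frac{\sqrt{-4 - 49}}{2}\right) + 0} = \frac{1}{\left(-8 + \frac{\sqrt{-53}}{2}\right) + 0} = \frac{1}{\left(-8 + \frac{i \sqrt{53}}{2}\right) + 0} = \frac{1}{-8 + \frac{i \sqrt{53}}{2}} \approx -0.10356 - 0.04712 i$)
$- 4 b j = - 4 \left(- \frac{32}{309} - \frac{2 i \sqrt{53}}{309}\right) 64 = \left(\frac{128}{309} + \frac{8 i \sqrt{53}}{309}\right) 64 = \frac{8192}{309} + \frac{512 i \sqrt{53}}{309}$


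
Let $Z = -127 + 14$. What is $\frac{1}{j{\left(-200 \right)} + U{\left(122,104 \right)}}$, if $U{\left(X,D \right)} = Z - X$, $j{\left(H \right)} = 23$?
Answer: $- \frac{1}{212} \approx -0.004717$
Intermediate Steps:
$Z = -113$
$U{\left(X,D \right)} = -113 - X$
$\frac{1}{j{\left(-200 \right)} + U{\left(122,104 \right)}} = \frac{1}{23 - 235} = \frac{1}{-212} = - \frac{1}{212}$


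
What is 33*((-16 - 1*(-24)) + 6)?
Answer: 462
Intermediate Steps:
33*((-16 - 1*(-24)) + 6) = 33*((-16 + 24) + 6) = 33*(8 + 6) = 33*14 = 462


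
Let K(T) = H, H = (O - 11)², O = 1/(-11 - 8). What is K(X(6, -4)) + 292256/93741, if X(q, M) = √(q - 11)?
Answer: 4239482516/33840501 ≈ 125.28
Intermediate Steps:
O = -1/19 (O = 1/(-19) = -1/19 ≈ -0.052632)
X(q, M) = √(-11 + q)
H = 44100/361 (H = (-1/19 - 11)² = (-210/19)² = 44100/361 ≈ 122.16)
K(T) = 44100/361
K(X(6, -4)) + 292256/93741 = 44100/361 + 292256/93741 = 4239482516/33840501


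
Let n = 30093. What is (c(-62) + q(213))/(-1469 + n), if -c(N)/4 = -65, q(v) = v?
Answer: 473/28624 ≈ 0.016525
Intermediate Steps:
c(N) = 260 (c(N) = -4*(-65) = 260)
(c(-62) + q(213))/(-1469 + n) = (260 + 213)/(-1469 + 30093) = 473/28624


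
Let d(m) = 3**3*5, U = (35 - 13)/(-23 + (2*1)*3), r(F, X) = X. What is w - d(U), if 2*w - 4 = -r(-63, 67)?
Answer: -333/2 ≈ -166.50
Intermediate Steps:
w = -63/2 (w = 2 + (-1*67)/2 = 2 + (1/2)*(-67) = 2 - 67/2 = -63/2 ≈ -31.500)
U = -22/17 (U = 22/(-23 + 2*3) = 22/(-23 + 6) = 22/(-17) = 22*(-1/17) = -22/17 ≈ -1.2941)
d(m) = 135 (d(m) = 27*5 = 135)
w - d(U) = -63/2 - 1*135 = -63/2 - 135 = -333/2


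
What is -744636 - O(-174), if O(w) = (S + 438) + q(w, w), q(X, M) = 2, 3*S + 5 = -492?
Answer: -2234731/3 ≈ -7.4491e+5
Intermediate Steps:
S = -497/3 (S = -5/3 + (⅓)*(-492) = -5/3 - 164 = -497/3 ≈ -165.67)
O(w) = 823/3 (O(w) = (-497/3 + 438) + 2 = 817/3 + 2 = 823/3)
-744636 - O(-174) = -744636 - 1*823/3 = -744636 - 823/3 = -2234731/3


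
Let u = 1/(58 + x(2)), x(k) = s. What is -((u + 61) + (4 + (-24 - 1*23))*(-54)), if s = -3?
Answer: -131066/55 ≈ -2383.0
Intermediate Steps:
x(k) = -3
u = 1/55 (u = 1/(58 - 3) = 1/55 ≈ 0.018182)
-((u + 61) + (4 + (-24 - 1*23))*(-54)) = -((1/55 + 61) + (4 + (-24 - 1*23))*(-54)) = -(3356/55 + (4 + (-24 - 23))*(-54)) = -(3356/55 + (4 - 47)*(-54)) = -(3356/55 - 43*(-54)) = -(3356/55 + 2322) = -1*131066/55 = -131066/55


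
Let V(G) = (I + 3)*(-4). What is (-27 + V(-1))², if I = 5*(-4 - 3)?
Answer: 10201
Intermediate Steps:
I = -35 (I = 5*(-7) = -35)
V(G) = 128 (V(G) = (-35 + 3)*(-4) = -32*(-4) = 128)
(-27 + V(-1))² = (-27 + 128)² = 101² = 10201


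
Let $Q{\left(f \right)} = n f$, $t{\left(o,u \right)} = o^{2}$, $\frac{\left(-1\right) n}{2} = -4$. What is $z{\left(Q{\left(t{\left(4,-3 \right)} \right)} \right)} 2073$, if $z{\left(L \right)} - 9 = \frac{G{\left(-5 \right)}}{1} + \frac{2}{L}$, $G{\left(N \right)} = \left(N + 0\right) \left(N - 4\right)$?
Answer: $\frac{7166361}{64} \approx 1.1197 \cdot 10^{5}$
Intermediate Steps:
$n = 8$ ($n = \left(-2\right) \left(-4\right) = 8$)
$G{\left(N \right)} = N \left(-4 + N\right)$
$Q{\left(f \right)} = 8 f$
$z{\left(L \right)} = 54 + \frac{2}{L}$ ($z{\left(L \right)} = 9 + \left(\frac{\left(-5\right) \left(-4 - 5\right)}{1} + \frac{2}{L}\right) = 9 + \left(\left(-5\right) \left(-9\right) 1 + \frac{2}{L}\right) = 9 + \left(45 \cdot 1 + \frac{2}{L}\right) = 9 + \left(45 + \frac{2}{L}\right) = 54 + \frac{2}{L}$)
$z{\left(Q{\left(t{\left(4,-3 \right)} \right)} \right)} 2073 = \left(54 + \frac{2}{8 \cdot 4^{2}}\right) 2073 = \left(54 + \frac{2}{8 \cdot 16}\right) 2073 = \left(54 + \frac{2}{128}\right) 2073 = \left(54 + 2 \cdot \frac{1}{128}\right) 2073 = \left(54 + \frac{1}{64}\right) 2073 = \frac{3457}{64} \cdot 2073 = \frac{7166361}{64}$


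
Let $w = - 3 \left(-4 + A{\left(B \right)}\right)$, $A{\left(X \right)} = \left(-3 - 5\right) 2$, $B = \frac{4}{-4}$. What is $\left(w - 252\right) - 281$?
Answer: $-473$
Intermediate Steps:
$B = -1$ ($B = 4 \left(- \frac{1}{4}\right) = -1$)
$A{\left(X \right)} = -16$ ($A{\left(X \right)} = \left(-8\right) 2 = -16$)
$w = 60$ ($w = - 3 \left(-4 - 16\right) = \left(-3\right) \left(-20\right) = 60$)
$\left(w - 252\right) - 281 = \left(60 - 252\right) - 281 = -192 - 281 = -473$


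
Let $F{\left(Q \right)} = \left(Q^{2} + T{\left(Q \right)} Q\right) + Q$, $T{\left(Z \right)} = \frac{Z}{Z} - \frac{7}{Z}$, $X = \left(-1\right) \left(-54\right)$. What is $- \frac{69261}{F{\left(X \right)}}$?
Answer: $- \frac{69261}{3017} \approx -22.957$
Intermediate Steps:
$X = 54$
$T{\left(Z \right)} = 1 - \frac{7}{Z}$
$F{\left(Q \right)} = -7 + Q^{2} + 2 Q$ ($F{\left(Q \right)} = \left(Q^{2} + \frac{-7 + Q}{Q} Q\right) + Q = \left(Q^{2} + \left(-7 + Q\right)\right) + Q = \left(-7 + Q + Q^{2}\right) + Q = -7 + Q^{2} + 2 Q$)
$- \frac{69261}{F{\left(X \right)}} = - \frac{69261}{-7 + 54 + 54 \left(1 + 54\right)} = - \frac{69261}{-7 + 54 + 54 \cdot 55} = - \frac{69261}{-7 + 54 + 2970} = - \frac{69261}{3017}$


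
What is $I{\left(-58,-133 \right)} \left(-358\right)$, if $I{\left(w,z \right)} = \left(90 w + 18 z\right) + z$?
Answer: $2773426$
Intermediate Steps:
$I{\left(w,z \right)} = 19 z + 90 w$ ($I{\left(w,z \right)} = \left(18 z + 90 w\right) + z = 19 z + 90 w$)
$I{\left(-58,-133 \right)} \left(-358\right) = \left(19 \left(-133\right) + 90 \left(-58\right)\right) \left(-358\right) = \left(-2527 - 5220\right) \left(-358\right) = \left(-7747\right) \left(-358\right) = 2773426$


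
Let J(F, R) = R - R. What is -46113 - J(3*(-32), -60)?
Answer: -46113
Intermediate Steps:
J(F, R) = 0
-46113 - J(3*(-32), -60) = -46113 - 1*0 = -46113 + 0 = -46113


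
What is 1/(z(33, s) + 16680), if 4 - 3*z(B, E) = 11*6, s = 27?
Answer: 3/49978 ≈ 6.0026e-5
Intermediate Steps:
z(B, E) = -62/3 (z(B, E) = 4/3 - 11*6/3 = 4/3 - ⅓*66 = 4/3 - 22 = -62/3)
1/(z(33, s) + 16680) = 1/(-62/3 + 16680) = 1/(49978/3) = 3/49978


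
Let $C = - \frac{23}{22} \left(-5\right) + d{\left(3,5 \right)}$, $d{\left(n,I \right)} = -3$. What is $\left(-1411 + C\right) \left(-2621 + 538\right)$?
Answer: $\frac{64558419}{22} \approx 2.9345 \cdot 10^{6}$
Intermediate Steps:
$C = \frac{49}{22}$ ($C = - \frac{23}{22} \left(-5\right) - 3 = \left(-23\right) \frac{1}{22} \left(-5\right) - 3 = \left(- \frac{23}{22}\right) \left(-5\right) - 3 = \frac{115}{22} - 3 = \frac{49}{22} \approx 2.2273$)
$\left(-1411 + C\right) \left(-2621 + 538\right) = \left(-1411 + \frac{49}{22}\right) \left(-2621 + 538\right) = \left(- \frac{30993}{22}\right) \left(-2083\right) = \frac{64558419}{22}$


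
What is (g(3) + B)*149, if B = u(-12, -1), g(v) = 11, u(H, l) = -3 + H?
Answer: -596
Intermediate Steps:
B = -15 (B = -3 - 12 = -15)
(g(3) + B)*149 = (11 - 15)*149 = -4*149 = -596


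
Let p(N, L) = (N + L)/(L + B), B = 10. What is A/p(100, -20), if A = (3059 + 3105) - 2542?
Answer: -1811/4 ≈ -452.75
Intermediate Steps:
p(N, L) = (L + N)/(10 + L) (p(N, L) = (N + L)/(L + 10) = (L + N)/(10 + L))
A = 3622 (A = 6164 - 2542 = 3622)
A/p(100, -20) = 3622/(((-20 + 100)/(10 - 20))) = 3622/((80/(-10))) = 3622/((-⅒*80)) = 3622/(-8) = 3622*(-⅛) = -1811/4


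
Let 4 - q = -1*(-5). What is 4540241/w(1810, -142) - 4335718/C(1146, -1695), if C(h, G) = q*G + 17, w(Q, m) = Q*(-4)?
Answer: -1223859091/387340 ≈ -3159.7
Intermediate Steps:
w(Q, m) = -4*Q
q = -1 (q = 4 - (-1)*(-5) = 4 - 1*5 = 4 - 5 = -1)
C(h, G) = 17 - G (C(h, G) = -G + 17 = 17 - G)
4540241/w(1810, -142) - 4335718/C(1146, -1695) = 4540241/((-4*1810)) - 4335718/(17 - 1*(-1695)) = 4540241/(-7240) - 4335718/(17 + 1695) = 4540241*(-1/7240) - 4335718/1712 = -4540241/7240 - 4335718*1/1712 = -4540241/7240 - 2167859/856 = -1223859091/387340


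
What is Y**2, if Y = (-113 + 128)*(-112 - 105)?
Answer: 10595025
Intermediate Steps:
Y = -3255 (Y = 15*(-217) = -3255)
Y**2 = (-3255)**2 = 10595025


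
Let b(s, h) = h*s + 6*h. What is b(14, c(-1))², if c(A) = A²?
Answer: 400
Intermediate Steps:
b(s, h) = 6*h + h*s
b(14, c(-1))² = ((-1)²*(6 + 14))² = (1*20)² = 20² = 400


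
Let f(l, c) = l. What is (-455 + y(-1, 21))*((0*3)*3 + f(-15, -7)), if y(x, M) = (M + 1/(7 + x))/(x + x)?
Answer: 27935/4 ≈ 6983.8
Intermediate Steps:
y(x, M) = (M + 1/(7 + x))/(2*x) (y(x, M) = (M + 1/(7 + x))/((2*x)) = (M + 1/(7 + x))*(1/(2*x)) = (M + 1/(7 + x))/(2*x))
(-455 + y(-1, 21))*((0*3)*3 + f(-15, -7)) = (-455 + (1/2)*(1 + 7*21 + 21*(-1))/(-1*(7 - 1)))*((0*3)*3 - 15) = (-455 + (1/2)*(-1)*(1 + 147 - 21)/6)*(0*3 - 15) = (-455 + (1/2)*(-1)*(1/6)*127)*(0 - 15) = (-455 - 127/12)*(-15) = -5587/12*(-15) = 27935/4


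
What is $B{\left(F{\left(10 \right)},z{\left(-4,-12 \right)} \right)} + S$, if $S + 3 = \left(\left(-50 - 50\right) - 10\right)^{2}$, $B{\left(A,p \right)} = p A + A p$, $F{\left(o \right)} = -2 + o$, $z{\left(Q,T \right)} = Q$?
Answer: $12033$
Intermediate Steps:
$B{\left(A,p \right)} = 2 A p$ ($B{\left(A,p \right)} = A p + A p = 2 A p$)
$S = 12097$ ($S = -3 + \left(\left(-50 - 50\right) - 10\right)^{2} = -3 + \left(-100 - 10\right)^{2} = -3 + \left(-110\right)^{2} = -3 + 12100 = 12097$)
$B{\left(F{\left(10 \right)},z{\left(-4,-12 \right)} \right)} + S = 2 \left(-2 + 10\right) \left(-4\right) + 12097 = 2 \cdot 8 \left(-4\right) + 12097 = -64 + 12097 = 12033$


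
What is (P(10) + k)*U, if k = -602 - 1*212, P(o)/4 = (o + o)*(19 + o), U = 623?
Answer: 938238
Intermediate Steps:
P(o) = 8*o*(19 + o) (P(o) = 4*((o + o)*(19 + o)) = 4*((2*o)*(19 + o)) = 4*(2*o*(19 + o)) = 8*o*(19 + o))
k = -814 (k = -602 - 212 = -814)
(P(10) + k)*U = (8*10*(19 + 10) - 814)*623 = (8*10*29 - 814)*623 = (2320 - 814)*623 = 1506*623 = 938238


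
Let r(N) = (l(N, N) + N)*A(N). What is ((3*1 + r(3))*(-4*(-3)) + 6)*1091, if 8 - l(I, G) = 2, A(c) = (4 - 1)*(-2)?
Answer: -661146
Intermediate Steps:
A(c) = -6 (A(c) = 3*(-2) = -6)
l(I, G) = 6 (l(I, G) = 8 - 1*2 = 8 - 2 = 6)
r(N) = -36 - 6*N (r(N) = (6 + N)*(-6) = -36 - 6*N)
((3*1 + r(3))*(-4*(-3)) + 6)*1091 = ((3*1 + (-36 - 6*3))*(-4*(-3)) + 6)*1091 = ((3 + (-36 - 18))*12 + 6)*1091 = ((3 - 54)*12 + 6)*1091 = (-51*12 + 6)*1091 = (-612 + 6)*1091 = -606*1091 = -661146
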